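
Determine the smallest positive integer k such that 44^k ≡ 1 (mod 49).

21

The order of 44 must divide φ(49) = φ(7^2) = 7·(7−1) = 42 = 2 · 3 · 7.
Divisors of 42: 1, 2, 3, 6, 7, 14, 21, 42.
Test each divisor d:
44^1 ≡ 44 (mod 49)
44^2 ≡ 25 (mod 49)
44^3 ≡ 22 (mod 49)
44^6 ≡ 43 (mod 49)
44^7 ≡ 30 (mod 49)
44^14 ≡ 18 (mod 49)
44^21 ≡ 1 (mod 49) ✓
Therefore the multiplicative order of 44 modulo 49 is 21.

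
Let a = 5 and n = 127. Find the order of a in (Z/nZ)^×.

42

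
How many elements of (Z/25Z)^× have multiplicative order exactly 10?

φ(25) = φ(5^2) = 5·(5−1) = 20 = 2^2 · 5.
(Z/25Z)^× is cyclic (|G| = 20); a cyclic group of order m has exactly φ(d) elements of each order d | m, and none otherwise.
10 = 2 · 5 divides 20, and φ(10) = 4.

4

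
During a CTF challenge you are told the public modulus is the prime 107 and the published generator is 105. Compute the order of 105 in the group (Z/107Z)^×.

Since 105 ∈ (Z/107Z)^×, its order divides φ(107) = 107 − 1 = 106 = 2 · 53.
Divisors of 106: 1, 2, 53, 106.
Check 105^d mod 107 for each divisor in increasing order:
105^1 ≡ 105 (mod 107)
105^2 ≡ 4 (mod 107)
105^53 ≡ 1 (mod 107) ✓
The smallest such exponent is 53, so the order of 105 is 53.

53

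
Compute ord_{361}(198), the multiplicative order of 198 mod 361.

The order of 198 must divide φ(361) = φ(19^2) = 19·(19−1) = 342 = 2 · 3^2 · 19.
Divisors of 342: 1, 2, 3, 6, 9, 18, 19, 38, 57, 114, 171, 342.
Test each divisor d:
198^1 ≡ 198
198^2 ≡ 216
198^3 ≡ 170
198^6 ≡ 20
198^9 ≡ 151
198^18 ≡ 58
198^19 ≡ 293
198^38 ≡ 292
198^57 ≡ 360
198^114 ≡ 1
Hence ord(198) = 114.

114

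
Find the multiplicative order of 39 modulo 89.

Since 39 ∈ (Z/89Z)^×, its order divides φ(89) = 89 − 1 = 88 = 2^3 · 11.
Divisors of 88: 1, 2, 4, 8, 11, 22, 44, 88.
Test each divisor d:
39^1 ≡ 39 (mod 89)
39^2 ≡ 8 (mod 89)
39^4 ≡ 64 (mod 89)
39^8 ≡ 2 (mod 89)
39^11 ≡ 1 (mod 89) ✓
The smallest such exponent is 11, so the order of 39 is 11.

11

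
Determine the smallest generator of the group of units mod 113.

3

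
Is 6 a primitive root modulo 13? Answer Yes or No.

φ(13) = 13 − 1 = 12 = 2^2 · 3.
It suffices to check that the order of 6 is not a proper divisor of 12: compute 6^(12/q) for q ∈ {2, 3}.
6^6 ≡ 12 (mod 13)  [q = 2: ≢ 1 ✓]
6^4 ≡ 9 (mod 13)  [q = 3: ≢ 1 ✓]
None equal 1, so ord_13(6) = 12: 6 is a primitive root.

Yes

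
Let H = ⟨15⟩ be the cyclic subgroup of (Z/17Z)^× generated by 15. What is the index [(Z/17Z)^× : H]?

2

By Lagrange's theorem, ord_17(15) divides φ(17) = 17 − 1 = 16 = 2^4.
Divisors of 16: 1, 2, 4, 8, 16.
Test each divisor d:
15^1 ≡ 15 (mod 17)
15^2 ≡ 4 (mod 17)
15^4 ≡ 16 (mod 17)
15^8 ≡ 1 (mod 17) ✓
Thus |⟨15⟩| = ord(15) = 8.
Index = |(Z/17Z)^×| / |⟨15⟩| = 16 / 8 = 2.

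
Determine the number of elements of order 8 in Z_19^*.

0

φ(19) = 19 − 1 = 18 = 2 · 3^2.
Since (Z/19Z)^× is cyclic of order 18, the number of elements of order d is φ(d) when d | 18 and 0 otherwise.
Here 18 is not a multiple of 8, so there are no elements of order 8.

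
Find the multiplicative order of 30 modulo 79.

Since 30 ∈ (Z/79Z)^×, its order divides φ(79) = 79 − 1 = 78 = 2 · 3 · 13.
Divisors of 78: 1, 2, 3, 6, 13, 26, 39, 78.
Evaluate successive powers at the divisors of 78:
30^1 ≡ 30
30^2 ≡ 31
30^3 ≡ 61
30^6 ≡ 8
30^13 ≡ 24
30^26 ≡ 23
30^39 ≡ 78
30^78 ≡ 1
Therefore the multiplicative order of 30 modulo 79 is 78.

78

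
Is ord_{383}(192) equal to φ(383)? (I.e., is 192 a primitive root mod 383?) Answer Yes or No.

No

φ(383) = 383 − 1 = 382 = 2 · 191.
Test 192^(382/q) mod 383 for each prime factor q of 382:
192^191 ≡ 1 (mod 383)  [q = 2: ≡ 1 ✗]
192^2 ≡ 96 (mod 383)  [q = 191: ≢ 1 ✓]
The check at q = 2 fails, so 192 generates a proper subgroup.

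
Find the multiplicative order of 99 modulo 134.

The order of 99 must divide φ(134) = φ(2)·φ(67) = 1·66 = 66 = 2 · 3 · 11.
Divisors of 66: 1, 2, 3, 6, 11, 22, 33, 66.
Check 99^d mod 134 for each divisor in increasing order:
99^1 ≡ 99
99^2 ≡ 19
99^3 ≡ 5
99^6 ≡ 25
99^11 ≡ 97
99^22 ≡ 29
99^33 ≡ 133
99^66 ≡ 1
Therefore the multiplicative order of 99 modulo 134 is 66.

66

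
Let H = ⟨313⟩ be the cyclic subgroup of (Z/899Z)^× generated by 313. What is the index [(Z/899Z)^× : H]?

4

By Lagrange's theorem, ord_899(313) divides φ(899) = φ(29·31) = (29−1)·(31−1) = 28·30 = 840 = 2^3 · 3 · 5 · 7.
Divisors of 840: 1, 2, 3, 4, 5, 6, 7, 8, 10, 12, 14, 15, 20, 21, 24, 28, 30, 35, 40, 42, 56, 60, 70, 84, 105, 120, 140, 168, 210, 280, 420, 840.
Check 313^d mod 899 for each divisor in increasing order:
313^1 ≡ 313 (mod 899)
313^2 ≡ 877 (mod 899)
313^3 ≡ 306 (mod 899)
313^4 ≡ 484 (mod 899)
313^5 ≡ 460 (mod 899)
313^6 ≡ 140 (mod 899)
313^7 ≡ 668 (mod 899)
313^8 ≡ 516 (mod 899)
313^10 ≡ 335 (mod 899)
313^12 ≡ 721 (mod 899)
313^14 ≡ 320 (mod 899)
313^15 ≡ 371 (mod 899)
313^20 ≡ 749 (mod 899)
313^21 ≡ 697 (mod 899)
313^24 ≡ 219 (mod 899)
313^28 ≡ 813 (mod 899)
313^30 ≡ 94 (mod 899)
313^35 ≡ 88 (mod 899)
313^40 ≡ 25 (mod 899)
313^42 ≡ 349 (mod 899)
313^56 ≡ 204 (mod 899)
313^60 ≡ 745 (mod 899)
313^70 ≡ 552 (mod 899)
313^84 ≡ 436 (mod 899)
313^105 ≡ 30 (mod 899)
313^120 ≡ 342 (mod 899)
313^140 ≡ 842 (mod 899)
313^168 ≡ 407 (mod 899)
313^210 ≡ 1 (mod 899) ✓
So ord_899(313) = 210, hence |⟨313⟩| = 210.
[(Z/899Z)^× : ⟨313⟩] = 840/210 = 4.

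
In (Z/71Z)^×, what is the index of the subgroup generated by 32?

Since 32 ∈ (Z/71Z)^×, its order divides φ(71) = 71 − 1 = 70 = 2 · 5 · 7.
Divisors of 70: 1, 2, 5, 7, 10, 14, 35, 70.
Test each divisor d:
32^1 ≡ 32
32^2 ≡ 30
32^5 ≡ 45
32^7 ≡ 1
So ord_71(32) = 7, hence |⟨32⟩| = 7.
[(Z/71Z)^× : ⟨32⟩] = 70/7 = 10.

10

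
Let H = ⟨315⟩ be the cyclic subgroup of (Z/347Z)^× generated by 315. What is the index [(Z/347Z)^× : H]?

2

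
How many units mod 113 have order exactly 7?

φ(113) = 113 − 1 = 112 = 2^4 · 7.
In a cyclic group of order 112, there are φ(d) elements of order d for each divisor d of 112, and zero for non-divisors.
7 | 112, and φ(7) = 7 − 1 = 6.

6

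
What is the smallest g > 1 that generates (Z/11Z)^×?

φ(11) = 11 − 1 = 10 = 2 · 5.
g is a primitive root iff g^(10/q) ≢ 1 (mod 11) for each prime q ∈ {2, 5}.
g = 2: 2^5 ≡ 10; 2^2 ≡ 4 — none is 1, so 2 is a primitive root.
Hence the least primitive root of 11 is 2.

2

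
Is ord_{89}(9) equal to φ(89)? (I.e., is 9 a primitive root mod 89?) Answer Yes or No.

φ(89) = 89 − 1 = 88 = 2^3 · 11.
An element g generates (Z/89Z)^× iff g^(88/q) ≢ 1 (mod 89) for each prime q ∈ {2, 11}.
9^44 ≡ 1 (mod 89)  [q = 2: ≡ 1 ✗]
9^8 ≡ 2 (mod 89)  [q = 11: ≢ 1 ✓]
9^44 ≡ 1 shows ord(9) | 44, strictly less than φ(89); not a primitive root.

No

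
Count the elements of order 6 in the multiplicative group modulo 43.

φ(43) = 43 − 1 = 42 = 2 · 3 · 7.
Since (Z/43Z)^× is cyclic of order 42, the number of elements of order d is φ(d) when d | 42 and 0 otherwise.
6 = 2 · 3 divides 42, and φ(6) = 2.

2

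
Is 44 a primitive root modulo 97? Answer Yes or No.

φ(97) = 97 − 1 = 96 = 2^5 · 3.
44 is a primitive root mod 97 iff 44^(φ(97)/q) ≢ 1 for every prime q | φ(97), i.e. q ∈ {2, 3}.
44^48 ≡ 1 (mod 97)  [q = 2: ≡ 1 ✗]
44^32 ≡ 35 (mod 97)  [q = 3: ≢ 1 ✓]
44^48 ≡ 1 shows ord(44) | 48, strictly less than φ(97); not a primitive root.

No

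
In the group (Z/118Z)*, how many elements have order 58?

28

φ(118) = φ(2)·φ(59) = 1·58 = 58 = 2 · 29.
(Z/118Z)^× is cyclic (|G| = 58); a cyclic group of order m has exactly φ(d) elements of each order d | m, and none otherwise.
58 = 2 · 29 divides 58, and φ(58) = 28.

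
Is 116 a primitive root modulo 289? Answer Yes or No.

Yes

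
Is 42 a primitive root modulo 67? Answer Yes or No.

No

φ(67) = 67 − 1 = 66 = 2 · 3 · 11.
It suffices to check that the order of 42 is not a proper divisor of 66: compute 42^(66/q) for q ∈ {2, 3, 11}.
42^33 ≡ 66 (mod 67)  [q = 2: ≢ 1 ✓]
42^22 ≡ 1 (mod 67)  [q = 3: ≡ 1 ✗]
42^6 ≡ 62 (mod 67)  [q = 11: ≢ 1 ✓]
42^22 ≡ 1 shows ord(42) | 22, strictly less than φ(67); not a primitive root.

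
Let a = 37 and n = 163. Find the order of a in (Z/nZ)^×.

54

ord(37) | φ(163) = 163 − 1 = 162 = 2 · 3^4.
Divisors of 162: 1, 2, 3, 6, 9, 18, 27, 54, 81, 162.
Check 37^d mod 163 for each divisor in increasing order:
37^1 ≡ 37
37^2 ≡ 65
37^3 ≡ 123
37^6 ≡ 133
37^9 ≡ 59
37^18 ≡ 58
37^27 ≡ 162
37^54 ≡ 1
Hence ord(37) = 54.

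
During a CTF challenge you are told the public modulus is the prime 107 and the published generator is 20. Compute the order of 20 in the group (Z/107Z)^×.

Since 20 ∈ (Z/107Z)^×, its order divides φ(107) = 107 − 1 = 106 = 2 · 53.
Divisors of 106: 1, 2, 53, 106.
Test each divisor d:
20^1 ≡ 20 (mod 107)
20^2 ≡ 79 (mod 107)
20^53 ≡ 106 (mod 107)
20^106 ≡ 1 (mod 107) ✓
Therefore the multiplicative order of 20 modulo 107 is 106.

106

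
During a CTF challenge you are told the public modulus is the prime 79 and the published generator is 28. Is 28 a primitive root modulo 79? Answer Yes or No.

φ(79) = 79 − 1 = 78 = 2 · 3 · 13.
28 is a primitive root mod 79 iff 28^(φ(79)/q) ≢ 1 for every prime q | φ(79), i.e. q ∈ {2, 3, 13}.
28^39 ≡ 78 (mod 79)  [q = 2: ≢ 1 ✓]
28^26 ≡ 23 (mod 79)  [q = 3: ≢ 1 ✓]
28^6 ≡ 21 (mod 79)  [q = 13: ≢ 1 ✓]
All checks pass, so 28 has order 78 and is a primitive root modulo 79.

Yes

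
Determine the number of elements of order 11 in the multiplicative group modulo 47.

0

φ(47) = 47 − 1 = 46 = 2 · 23.
In a cyclic group of order 46, there are φ(d) elements of order d for each divisor d of 46, and zero for non-divisors.
Since 11 ∤ 46, the count is 0.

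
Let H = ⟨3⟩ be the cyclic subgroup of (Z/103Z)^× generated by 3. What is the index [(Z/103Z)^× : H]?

3

ord(3) | φ(103) = 103 − 1 = 102 = 2 · 3 · 17.
Divisors of 102: 1, 2, 3, 6, 17, 34, 51, 102.
Check 3^d mod 103 for each divisor in increasing order:
3^1 ≡ 3 (mod 103)
3^2 ≡ 9 (mod 103)
3^3 ≡ 27 (mod 103)
3^6 ≡ 8 (mod 103)
3^17 ≡ 102 (mod 103)
3^34 ≡ 1 (mod 103) ✓
The order of 3 is 34, so the subgroup it generates has 34 elements.
The index is φ(103) / ord(3) = 102 / 34 = 3.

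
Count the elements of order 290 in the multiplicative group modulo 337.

0

φ(337) = 337 − 1 = 336 = 2^4 · 3 · 7.
In a cyclic group of order 336, there are φ(d) elements of order d for each divisor d of 336, and zero for non-divisors.
290 does not divide 336, so no element of (Z/337Z)^× has order 290.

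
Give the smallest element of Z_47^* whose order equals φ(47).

5

φ(47) = 47 − 1 = 46 = 2 · 23.
g is a primitive root iff g^(46/q) ≢ 1 (mod 47) for each prime q ∈ {2, 23}.
g = 2: 2^23 ≡ 1 — hits 1, so not a primitive root.
g = 3: 3^23 ≡ 1 — hits 1, so not a primitive root.
g = 4: 4^23 ≡ 1 — hits 1, so not a primitive root.
g = 5: 5^23 ≡ 46; 5^2 ≡ 25 — none is 1, so 5 is a primitive root.
So 5 is the smallest generator of (Z/47Z)^×.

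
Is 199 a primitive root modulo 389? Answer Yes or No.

Yes

φ(389) = 389 − 1 = 388 = 2^2 · 97.
199 is a primitive root mod 389 iff 199^(φ(389)/q) ≢ 1 for every prime q | φ(389), i.e. q ∈ {2, 97}.
199^194 ≡ 388 (mod 389)  [q = 2: ≢ 1 ✓]
199^4 ≡ 94 (mod 389)  [q = 97: ≢ 1 ✓]
None equal 1, so ord_389(199) = 388: 199 is a primitive root.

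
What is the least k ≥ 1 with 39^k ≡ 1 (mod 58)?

28

By Lagrange's theorem, ord_58(39) divides φ(58) = φ(2)·φ(29) = 1·28 = 28 = 2^2 · 7.
Divisors of 28: 1, 2, 4, 7, 14, 28.
Compute 39^d (mod 58) for the divisors d until we hit 1:
39^1 ≡ 39 (mod 58)
39^2 ≡ 13 (mod 58)
39^4 ≡ 53 (mod 58)
39^7 ≡ 17 (mod 58)
39^14 ≡ 57 (mod 58)
39^28 ≡ 1 (mod 58) ✓
The smallest such exponent is 28, so the order of 39 is 28.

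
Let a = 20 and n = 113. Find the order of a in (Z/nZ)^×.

The order of 20 must divide φ(113) = 113 − 1 = 112 = 2^4 · 7.
Divisors of 112: 1, 2, 4, 7, 8, 14, 16, 28, 56, 112.
Test each divisor d:
20^1 ≡ 20 (mod 113)
20^2 ≡ 61 (mod 113)
20^4 ≡ 105 (mod 113)
20^7 ≡ 71 (mod 113)
20^8 ≡ 64 (mod 113)
20^14 ≡ 69 (mod 113)
20^16 ≡ 28 (mod 113)
20^28 ≡ 15 (mod 113)
20^56 ≡ 112 (mod 113)
20^112 ≡ 1 (mod 113) ✓
Therefore the multiplicative order of 20 modulo 113 is 112.

112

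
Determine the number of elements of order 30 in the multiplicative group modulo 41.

0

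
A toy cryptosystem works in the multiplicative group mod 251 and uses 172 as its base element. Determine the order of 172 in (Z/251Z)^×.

Since 172 ∈ (Z/251Z)^×, its order divides φ(251) = 251 − 1 = 250 = 2 · 5^3.
Divisors of 250: 1, 2, 5, 10, 25, 50, 125, 250.
Check 172^d mod 251 for each divisor in increasing order:
172^1 ≡ 172 (mod 251)
172^2 ≡ 217 (mod 251)
172^5 ≡ 40 (mod 251)
172^10 ≡ 94 (mod 251)
172^25 ≡ 32 (mod 251)
172^50 ≡ 20 (mod 251)
172^125 ≡ 250 (mod 251)
172^250 ≡ 1 (mod 251) ✓
The smallest such exponent is 250, so the order of 172 is 250.

250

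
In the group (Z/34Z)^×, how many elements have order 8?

4

φ(34) = φ(2)·φ(17) = 1·16 = 16 = 2^4.
(Z/34Z)^× is cyclic (|G| = 16); a cyclic group of order m has exactly φ(d) elements of each order d | m, and none otherwise.
8 = 2^3 divides 16, and φ(8) = 4.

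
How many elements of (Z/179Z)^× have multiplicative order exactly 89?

88

φ(179) = 179 − 1 = 178 = 2 · 89.
In a cyclic group of order 178, there are φ(d) elements of order d for each divisor d of 178, and zero for non-divisors.
89 | 178, and φ(89) = 89 − 1 = 88.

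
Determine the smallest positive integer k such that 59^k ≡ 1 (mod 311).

310

ord(59) | φ(311) = 311 − 1 = 310 = 2 · 5 · 31.
Divisors of 310: 1, 2, 5, 10, 31, 62, 155, 310.
Test each divisor d:
59^1 ≡ 59 (mod 311)
59^2 ≡ 60 (mod 311)
59^5 ≡ 298 (mod 311)
59^10 ≡ 169 (mod 311)
59^31 ≡ 275 (mod 311)
59^62 ≡ 52 (mod 311)
59^155 ≡ 310 (mod 311)
59^310 ≡ 1 (mod 311) ✓
Therefore the multiplicative order of 59 modulo 311 is 310.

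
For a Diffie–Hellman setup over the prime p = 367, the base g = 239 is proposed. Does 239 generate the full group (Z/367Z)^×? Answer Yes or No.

φ(367) = 367 − 1 = 366 = 2 · 3 · 61.
239 is a primitive root mod 367 iff 239^(φ(367)/q) ≢ 1 for every prime q | φ(367), i.e. q ∈ {2, 3, 61}.
239^183 ≡ 366 (mod 367)  [q = 2: ≢ 1 ✓]
239^122 ≡ 283 (mod 367)  [q = 3: ≢ 1 ✓]
239^6 ≡ 151 (mod 367)  [q = 61: ≢ 1 ✓]
None equal 1, so ord_367(239) = 366: 239 is a primitive root.

Yes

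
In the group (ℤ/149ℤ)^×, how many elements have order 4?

φ(149) = 149 − 1 = 148 = 2^2 · 37.
Since (Z/149Z)^× is cyclic of order 148, the number of elements of order d is φ(d) when d | 148 and 0 otherwise.
4 = 2^2 divides 148, and φ(4) = 2.

2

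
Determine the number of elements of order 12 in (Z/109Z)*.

4

φ(109) = 109 − 1 = 108 = 2^2 · 3^3.
Since (Z/109Z)^× is cyclic of order 108, the number of elements of order d is φ(d) when d | 108 and 0 otherwise.
12 = 2^2 · 3 divides 108, and φ(12) = 4.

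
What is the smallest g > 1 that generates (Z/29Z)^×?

2

φ(29) = 29 − 1 = 28 = 2^2 · 7.
g is a primitive root iff g^(28/q) ≢ 1 (mod 29) for each prime q ∈ {2, 7}.
g = 2: 2^14 ≡ 28; 2^4 ≡ 16 — none is 1, so 2 is a primitive root.
So 2 is the smallest generator of (Z/29Z)^×.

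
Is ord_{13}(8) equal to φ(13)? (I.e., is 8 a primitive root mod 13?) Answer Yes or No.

φ(13) = 13 − 1 = 12 = 2^2 · 3.
An element g generates (Z/13Z)^× iff g^(12/q) ≢ 1 (mod 13) for each prime q ∈ {2, 3}.
8^6 ≡ 12 (mod 13)  [q = 2: ≢ 1 ✓]
8^4 ≡ 1 (mod 13)  [q = 3: ≡ 1 ✗]
Since 8^4 ≡ 1, the order of 8 divides 4 < 12, so 8 is not a primitive root.

No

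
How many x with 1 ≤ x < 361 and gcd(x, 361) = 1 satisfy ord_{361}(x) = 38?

18

φ(361) = φ(19^2) = 19·(19−1) = 342 = 2 · 3^2 · 19.
Since (Z/361Z)^× is cyclic of order 342, the number of elements of order d is φ(d) when d | 342 and 0 otherwise.
38 = 2 · 19 divides 342, and φ(38) = 18.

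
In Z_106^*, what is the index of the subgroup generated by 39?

Since 39 ∈ (Z/106Z)^×, its order divides φ(106) = φ(2)·φ(53) = 1·52 = 52 = 2^2 · 13.
Divisors of 52: 1, 2, 4, 13, 26, 52.
Evaluate successive powers at the divisors of 52:
39^1 ≡ 39
39^2 ≡ 37
39^4 ≡ 97
39^13 ≡ 83
39^26 ≡ 105
39^52 ≡ 1
Thus |⟨39⟩| = ord(39) = 52.
[(Z/106Z)^× : ⟨39⟩] = 52/52 = 1.

1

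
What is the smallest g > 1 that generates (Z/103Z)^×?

φ(103) = 103 − 1 = 102 = 2 · 3 · 17.
g is a primitive root iff g^(102/q) ≢ 1 (mod 103) for each prime q ∈ {2, 3, 17}.
g = 2: 2^51 ≡ 1 — hits 1, so not a primitive root.
g = 3: 3^51 ≡ 102; 3^34 ≡ 1 — hits 1, so not a primitive root.
g = 4: 4^51 ≡ 1 — hits 1, so not a primitive root.
g = 5: 5^51 ≡ 102; 5^34 ≡ 56; 5^6 ≡ 72 — none is 1, so 5 is a primitive root.
Hence the least primitive root of 103 is 5.

5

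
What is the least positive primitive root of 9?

φ(9) = φ(3^2) = 3·(3−1) = 6 = 2 · 3.
Test candidates g = 2, 3, … against the prime factors q ∈ {2, 3} of φ(9): g is a generator iff g^(6/q) ≢ 1 for every such q.
g = 2: 2^3 ≡ 8; 2^2 ≡ 4 — none is 1, so 2 is a primitive root.
The smallest primitive root modulo 9 is 2.

2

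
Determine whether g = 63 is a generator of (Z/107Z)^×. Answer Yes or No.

φ(107) = 107 − 1 = 106 = 2 · 53.
63 is a primitive root mod 107 iff 63^(φ(107)/q) ≢ 1 for every prime q | φ(107), i.e. q ∈ {2, 53}.
63^53 ≡ 106 (mod 107)  [q = 2: ≢ 1 ✓]
63^2 ≡ 10 (mod 107)  [q = 53: ≢ 1 ✓]
All checks pass, so 63 has order 106 and is a primitive root modulo 107.

Yes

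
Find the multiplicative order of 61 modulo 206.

17

ord(61) | φ(206) = φ(2)·φ(103) = 1·102 = 102 = 2 · 3 · 17.
Divisors of 102: 1, 2, 3, 6, 17, 34, 51, 102.
Test each divisor d:
61^1 ≡ 61 (mod 206)
61^2 ≡ 13 (mod 206)
61^3 ≡ 175 (mod 206)
61^6 ≡ 137 (mod 206)
61^17 ≡ 1 (mod 206) ✓
Hence ord(61) = 17.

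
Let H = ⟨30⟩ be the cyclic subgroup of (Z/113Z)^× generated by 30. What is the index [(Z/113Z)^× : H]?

Since 30 ∈ (Z/113Z)^×, its order divides φ(113) = 113 − 1 = 112 = 2^4 · 7.
Divisors of 112: 1, 2, 4, 7, 8, 14, 16, 28, 56, 112.
Check 30^d mod 113 for each divisor in increasing order:
30^1 ≡ 30 (mod 113)
30^2 ≡ 109 (mod 113)
30^4 ≡ 16 (mod 113)
30^7 ≡ 1 (mod 113) ✓
Thus |⟨30⟩| = ord(30) = 7.
Index = |(Z/113Z)^×| / |⟨30⟩| = 112 / 7 = 16.

16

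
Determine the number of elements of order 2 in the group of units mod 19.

1

φ(19) = 19 − 1 = 18 = 2 · 3^2.
Since (Z/19Z)^× is cyclic of order 18, the number of elements of order d is φ(d) when d | 18 and 0 otherwise.
2 | 18, and φ(2) = 2 − 1 = 1.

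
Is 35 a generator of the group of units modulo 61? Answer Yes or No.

Yes

φ(61) = 61 − 1 = 60 = 2^2 · 3 · 5.
An element g generates (Z/61Z)^× iff g^(60/q) ≢ 1 (mod 61) for each prime q ∈ {2, 3, 5}.
35^30 ≡ 60 (mod 61)  [q = 2: ≢ 1 ✓]
35^20 ≡ 13 (mod 61)  [q = 3: ≢ 1 ✓]
35^12 ≡ 9 (mod 61)  [q = 5: ≢ 1 ✓]
Every test exponent gives a nontrivial residue, hence 35 generates the full group.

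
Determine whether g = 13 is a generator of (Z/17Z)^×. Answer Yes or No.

φ(17) = 17 − 1 = 16 = 2^4.
It suffices to check that the order of 13 is not a proper divisor of 16: compute 13^(16/q) for q ∈ {2}.
13^8 ≡ 1 (mod 17)  [q = 2: ≡ 1 ✗]
The check at q = 2 fails, so 13 generates a proper subgroup.

No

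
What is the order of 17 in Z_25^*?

By Lagrange's theorem, ord_25(17) divides φ(25) = φ(5^2) = 5·(5−1) = 20 = 2^2 · 5.
Divisors of 20: 1, 2, 4, 5, 10, 20.
Check 17^d mod 25 for each divisor in increasing order:
17^1 ≡ 17
17^2 ≡ 14
17^4 ≡ 21
17^5 ≡ 7
17^10 ≡ 24
17^20 ≡ 1
Hence ord(17) = 20.

20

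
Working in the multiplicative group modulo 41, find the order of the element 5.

20

Since 5 ∈ (Z/41Z)^×, its order divides φ(41) = 41 − 1 = 40 = 2^3 · 5.
Divisors of 40: 1, 2, 4, 5, 8, 10, 20, 40.
Check 5^d mod 41 for each divisor in increasing order:
5^1 ≡ 5
5^2 ≡ 25
5^4 ≡ 10
5^5 ≡ 9
5^8 ≡ 18
5^10 ≡ 40
5^20 ≡ 1
The smallest such exponent is 20, so the order of 5 is 20.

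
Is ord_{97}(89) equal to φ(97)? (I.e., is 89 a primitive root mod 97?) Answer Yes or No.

No

φ(97) = 97 − 1 = 96 = 2^5 · 3.
Test 89^(96/q) mod 97 for each prime factor q of 96:
89^48 ≡ 1 (mod 97)  [q = 2: ≡ 1 ✗]
89^32 ≡ 1 (mod 97)  [q = 3: ≡ 1 ✗]
Since 89^48 ≡ 1, the order of 89 divides 48 < 96, so 89 is not a primitive root.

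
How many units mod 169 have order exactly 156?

φ(169) = φ(13^2) = 13·(13−1) = 156 = 2^2 · 3 · 13.
(Z/169Z)^× is cyclic (|G| = 156); a cyclic group of order m has exactly φ(d) elements of each order d | m, and none otherwise.
156 = 2^2 · 3 · 13 divides 156, and φ(156) = 48.

48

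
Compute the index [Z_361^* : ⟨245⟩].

38

Since 245 ∈ (Z/361Z)^×, its order divides φ(361) = φ(19^2) = 19·(19−1) = 342 = 2 · 3^2 · 19.
Divisors of 342: 1, 2, 3, 6, 9, 18, 19, 38, 57, 114, 171, 342.
Compute 245^d (mod 361) for the divisors d until we hit 1:
245^1 ≡ 245 (mod 361)
245^2 ≡ 99 (mod 361)
245^3 ≡ 68 (mod 361)
245^6 ≡ 292 (mod 361)
245^9 ≡ 1 (mod 361) ✓
The order of 245 is 9, so the subgroup it generates has 9 elements.
The index is φ(361) / ord(245) = 342 / 9 = 38.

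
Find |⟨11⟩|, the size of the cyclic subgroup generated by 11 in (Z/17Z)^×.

16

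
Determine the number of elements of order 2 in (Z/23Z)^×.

1

φ(23) = 23 − 1 = 22 = 2 · 11.
Since (Z/23Z)^× is cyclic of order 22, the number of elements of order d is φ(d) when d | 22 and 0 otherwise.
2 | 22, and φ(2) = 2 − 1 = 1.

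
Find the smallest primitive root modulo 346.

3

φ(346) = φ(2)·φ(173) = 1·172 = 172 = 2^2 · 43.
Test candidates g = 2, 3, … against the prime factors q ∈ {2, 43} of φ(346): g is a generator iff g^(172/q) ≢ 1 for every such q.
g = 2: gcd(2, 346) = 2 > 1, not a unit — skip.
g = 3: 3^86 ≡ 345; 3^4 ≡ 81 — none is 1, so 3 is a primitive root.
Hence the least primitive root of 346 is 3.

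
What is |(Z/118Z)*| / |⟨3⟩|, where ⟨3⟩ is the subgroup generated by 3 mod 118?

2

ord(3) | φ(118) = φ(2)·φ(59) = 1·58 = 58 = 2 · 29.
Divisors of 58: 1, 2, 29, 58.
Evaluate successive powers at the divisors of 58:
3^1 ≡ 3
3^2 ≡ 9
3^29 ≡ 1
So ord_118(3) = 29, hence |⟨3⟩| = 29.
The index is φ(118) / ord(3) = 58 / 29 = 2.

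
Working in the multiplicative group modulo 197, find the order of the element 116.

By Lagrange's theorem, ord_197(116) divides φ(197) = 197 − 1 = 196 = 2^2 · 7^2.
Divisors of 196: 1, 2, 4, 7, 14, 28, 49, 98, 196.
Evaluate successive powers at the divisors of 196:
116^1 ≡ 116 (mod 197)
116^2 ≡ 60 (mod 197)
116^4 ≡ 54 (mod 197)
116^7 ≡ 161 (mod 197)
116^14 ≡ 114 (mod 197)
116^28 ≡ 191 (mod 197)
116^49 ≡ 196 (mod 197)
116^98 ≡ 1 (mod 197) ✓
Hence ord(116) = 98.

98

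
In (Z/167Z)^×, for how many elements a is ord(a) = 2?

1

φ(167) = 167 − 1 = 166 = 2 · 83.
Since (Z/167Z)^× is cyclic of order 166, the number of elements of order d is φ(d) when d | 166 and 0 otherwise.
2 | 166, and φ(2) = 2 − 1 = 1.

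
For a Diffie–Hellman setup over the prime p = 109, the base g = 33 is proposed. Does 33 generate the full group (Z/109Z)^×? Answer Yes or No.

No

φ(109) = 109 − 1 = 108 = 2^2 · 3^3.
It suffices to check that the order of 33 is not a proper divisor of 108: compute 33^(108/q) for q ∈ {2, 3}.
33^54 ≡ 108 (mod 109)  [q = 2: ≢ 1 ✓]
33^36 ≡ 1 (mod 109)  [q = 3: ≡ 1 ✗]
33^36 ≡ 1 shows ord(33) | 36, strictly less than φ(109); not a primitive root.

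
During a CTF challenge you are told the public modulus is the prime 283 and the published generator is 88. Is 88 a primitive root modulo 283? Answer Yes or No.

Yes

φ(283) = 283 − 1 = 282 = 2 · 3 · 47.
88 is a primitive root mod 283 iff 88^(φ(283)/q) ≢ 1 for every prime q | φ(283), i.e. q ∈ {2, 3, 47}.
88^141 ≡ 282 (mod 283)  [q = 2: ≢ 1 ✓]
88^94 ≡ 44 (mod 283)  [q = 3: ≢ 1 ✓]
88^6 ≡ 64 (mod 283)  [q = 47: ≢ 1 ✓]
None equal 1, so ord_283(88) = 282: 88 is a primitive root.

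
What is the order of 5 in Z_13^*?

4

By Lagrange's theorem, ord_13(5) divides φ(13) = 13 − 1 = 12 = 2^2 · 3.
Divisors of 12: 1, 2, 3, 4, 6, 12.
Check 5^d mod 13 for each divisor in increasing order:
5^1 ≡ 5
5^2 ≡ 12
5^3 ≡ 8
5^4 ≡ 1
The smallest such exponent is 4, so the order of 5 is 4.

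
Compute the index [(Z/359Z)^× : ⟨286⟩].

Since 286 ∈ (Z/359Z)^×, its order divides φ(359) = 359 − 1 = 358 = 2 · 179.
Divisors of 358: 1, 2, 179, 358.
Compute 286^d (mod 359) for the divisors d until we hit 1:
286^1 ≡ 286 (mod 359)
286^2 ≡ 303 (mod 359)
286^179 ≡ 358 (mod 359)
286^358 ≡ 1 (mod 359) ✓
So ord_359(286) = 358, hence |⟨286⟩| = 358.
Index = |(Z/359Z)^×| / |⟨286⟩| = 358 / 358 = 1.

1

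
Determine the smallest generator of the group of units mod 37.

φ(37) = 37 − 1 = 36 = 2^2 · 3^2.
Test candidates g = 2, 3, … against the prime factors q ∈ {2, 3} of φ(37): g is a generator iff g^(36/q) ≢ 1 for every such q.
g = 2: 2^18 ≡ 36; 2^12 ≡ 26 — none is 1, so 2 is a primitive root.
Hence the least primitive root of 37 is 2.

2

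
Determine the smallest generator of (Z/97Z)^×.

φ(97) = 97 − 1 = 96 = 2^5 · 3.
g is a primitive root iff g^(96/q) ≢ 1 (mod 97) for each prime q ∈ {2, 3}.
g = 2: 2^48 ≡ 1 — hits 1, so not a primitive root.
g = 3: 3^48 ≡ 1 — hits 1, so not a primitive root.
g = 4: 4^48 ≡ 1 — hits 1, so not a primitive root.
g = 5: 5^48 ≡ 96; 5^32 ≡ 35 — none is 1, so 5 is a primitive root.
Hence the least primitive root of 97 is 5.

5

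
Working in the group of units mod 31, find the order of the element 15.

10

By Lagrange's theorem, ord_31(15) divides φ(31) = 31 − 1 = 30 = 2 · 3 · 5.
Divisors of 30: 1, 2, 3, 5, 6, 10, 15, 30.
Evaluate successive powers at the divisors of 30:
15^1 ≡ 15 (mod 31)
15^2 ≡ 8 (mod 31)
15^3 ≡ 27 (mod 31)
15^5 ≡ 30 (mod 31)
15^6 ≡ 16 (mod 31)
15^10 ≡ 1 (mod 31) ✓
So ord_31(15) = 10.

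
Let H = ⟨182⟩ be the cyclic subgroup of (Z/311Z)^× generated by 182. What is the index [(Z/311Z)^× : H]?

2

ord(182) | φ(311) = 311 − 1 = 310 = 2 · 5 · 31.
Divisors of 310: 1, 2, 5, 10, 31, 62, 155, 310.
Evaluate successive powers at the divisors of 310:
182^1 ≡ 182
182^2 ≡ 158
182^5 ≡ 49
182^10 ≡ 224
182^31 ≡ 36
182^62 ≡ 52
182^155 ≡ 1
So ord_311(182) = 155, hence |⟨182⟩| = 155.
The index is φ(311) / ord(182) = 310 / 155 = 2.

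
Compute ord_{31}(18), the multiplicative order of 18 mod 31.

By Lagrange's theorem, ord_31(18) divides φ(31) = 31 − 1 = 30 = 2 · 3 · 5.
Divisors of 30: 1, 2, 3, 5, 6, 10, 15, 30.
Evaluate successive powers at the divisors of 30:
18^1 ≡ 18 (mod 31)
18^2 ≡ 14 (mod 31)
18^3 ≡ 4 (mod 31)
18^5 ≡ 25 (mod 31)
18^6 ≡ 16 (mod 31)
18^10 ≡ 5 (mod 31)
18^15 ≡ 1 (mod 31) ✓
Therefore the multiplicative order of 18 modulo 31 is 15.

15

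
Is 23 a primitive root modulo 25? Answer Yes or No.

Yes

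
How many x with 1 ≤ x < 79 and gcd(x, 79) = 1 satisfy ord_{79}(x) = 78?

φ(79) = 79 − 1 = 78 = 2 · 3 · 13.
In a cyclic group of order 78, there are φ(d) elements of order d for each divisor d of 78, and zero for non-divisors.
78 = 2 · 3 · 13 divides 78, and φ(78) = 24.

24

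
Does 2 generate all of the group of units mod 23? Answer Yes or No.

No

φ(23) = 23 − 1 = 22 = 2 · 11.
It suffices to check that the order of 2 is not a proper divisor of 22: compute 2^(22/q) for q ∈ {2, 11}.
2^11 ≡ 1 (mod 23)  [q = 2: ≡ 1 ✗]
2^2 ≡ 4 (mod 23)  [q = 11: ≢ 1 ✓]
The check at q = 2 fails, so 2 generates a proper subgroup.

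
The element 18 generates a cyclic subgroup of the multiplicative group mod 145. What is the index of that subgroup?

4

Since 18 ∈ (Z/145Z)^×, its order divides φ(145) = φ(5·29) = (5−1)·(29−1) = 4·28 = 112 = 2^4 · 7.
Divisors of 112: 1, 2, 4, 7, 8, 14, 16, 28, 56, 112.
Test each divisor d:
18^1 ≡ 18 (mod 145)
18^2 ≡ 34 (mod 145)
18^4 ≡ 141 (mod 145)
18^7 ≡ 17 (mod 145)
18^8 ≡ 16 (mod 145)
18^14 ≡ 144 (mod 145)
18^16 ≡ 111 (mod 145)
18^28 ≡ 1 (mod 145) ✓
The order of 18 is 28, so the subgroup it generates has 28 elements.
The index is φ(145) / ord(18) = 112 / 28 = 4.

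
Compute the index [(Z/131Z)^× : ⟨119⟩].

The order of 119 must divide φ(131) = 131 − 1 = 130 = 2 · 5 · 13.
Divisors of 130: 1, 2, 5, 10, 13, 26, 65, 130.
Test each divisor d:
119^1 ≡ 119 (mod 131)
119^2 ≡ 13 (mod 131)
119^5 ≡ 68 (mod 131)
119^10 ≡ 39 (mod 131)
119^13 ≡ 73 (mod 131)
119^26 ≡ 89 (mod 131)
119^65 ≡ 130 (mod 131)
119^130 ≡ 1 (mod 131) ✓
So ord_131(119) = 130, hence |⟨119⟩| = 130.
[(Z/131Z)^× : ⟨119⟩] = 130/130 = 1.

1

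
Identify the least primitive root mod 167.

5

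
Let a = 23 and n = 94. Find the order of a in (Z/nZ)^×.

46

The order of 23 must divide φ(94) = φ(2)·φ(47) = 1·46 = 46 = 2 · 23.
Divisors of 46: 1, 2, 23, 46.
Check 23^d mod 94 for each divisor in increasing order:
23^1 ≡ 23
23^2 ≡ 59
23^23 ≡ 93
23^46 ≡ 1
Therefore the multiplicative order of 23 modulo 94 is 46.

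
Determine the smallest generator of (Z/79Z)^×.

3

φ(79) = 79 − 1 = 78 = 2 · 3 · 13.
Test candidates g = 2, 3, … against the prime factors q ∈ {2, 3, 13} of φ(79): g is a generator iff g^(78/q) ≢ 1 for every such q.
g = 2: 2^39 ≡ 1 — hits 1, so not a primitive root.
g = 3: 3^39 ≡ 78; 3^26 ≡ 23; 3^6 ≡ 18 — none is 1, so 3 is a primitive root.
Hence the least primitive root of 79 is 3.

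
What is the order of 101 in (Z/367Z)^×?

61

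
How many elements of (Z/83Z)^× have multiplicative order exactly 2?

φ(83) = 83 − 1 = 82 = 2 · 41.
In a cyclic group of order 82, there are φ(d) elements of order d for each divisor d of 82, and zero for non-divisors.
2 | 82, and φ(2) = 2 − 1 = 1.

1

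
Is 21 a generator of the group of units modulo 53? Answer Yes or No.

Yes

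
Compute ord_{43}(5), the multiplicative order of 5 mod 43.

ord(5) | φ(43) = 43 − 1 = 42 = 2 · 3 · 7.
Divisors of 42: 1, 2, 3, 6, 7, 14, 21, 42.
Evaluate successive powers at the divisors of 42:
5^1 ≡ 5 (mod 43)
5^2 ≡ 25 (mod 43)
5^3 ≡ 39 (mod 43)
5^6 ≡ 16 (mod 43)
5^7 ≡ 37 (mod 43)
5^14 ≡ 36 (mod 43)
5^21 ≡ 42 (mod 43)
5^42 ≡ 1 (mod 43) ✓
Hence ord(5) = 42.

42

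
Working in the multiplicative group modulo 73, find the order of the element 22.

By Lagrange's theorem, ord_73(22) divides φ(73) = 73 − 1 = 72 = 2^3 · 3^2.
Divisors of 72: 1, 2, 3, 4, 6, 8, 9, 12, 18, 24, 36, 72.
Check 22^d mod 73 for each divisor in increasing order:
22^1 ≡ 22 (mod 73)
22^2 ≡ 46 (mod 73)
22^3 ≡ 63 (mod 73)
22^4 ≡ 72 (mod 73)
22^6 ≡ 27 (mod 73)
22^8 ≡ 1 (mod 73) ✓
Hence ord(22) = 8.

8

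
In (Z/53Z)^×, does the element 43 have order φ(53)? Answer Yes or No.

φ(53) = 53 − 1 = 52 = 2^2 · 13.
43 is a primitive root mod 53 iff 43^(φ(53)/q) ≢ 1 for every prime q | φ(53), i.e. q ∈ {2, 13}.
43^26 ≡ 1 (mod 53)  [q = 2: ≡ 1 ✗]
43^4 ≡ 36 (mod 53)  [q = 13: ≢ 1 ✓]
43^26 ≡ 1 shows ord(43) | 26, strictly less than φ(53); not a primitive root.

No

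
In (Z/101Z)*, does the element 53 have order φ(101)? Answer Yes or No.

Yes

φ(101) = 101 − 1 = 100 = 2^2 · 5^2.
It suffices to check that the order of 53 is not a proper divisor of 100: compute 53^(100/q) for q ∈ {2, 5}.
53^50 ≡ 100 (mod 101)  [q = 2: ≢ 1 ✓]
53^20 ≡ 87 (mod 101)  [q = 5: ≢ 1 ✓]
None equal 1, so ord_101(53) = 100: 53 is a primitive root.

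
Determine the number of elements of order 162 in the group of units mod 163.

54

φ(163) = 163 − 1 = 162 = 2 · 3^4.
In a cyclic group of order 162, there are φ(d) elements of order d for each divisor d of 162, and zero for non-divisors.
162 = 2 · 3^4 divides 162, and φ(162) = 54.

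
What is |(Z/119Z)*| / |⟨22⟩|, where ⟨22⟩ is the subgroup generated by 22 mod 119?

6

By Lagrange's theorem, ord_119(22) divides φ(119) = φ(7·17) = (7−1)·(17−1) = 6·16 = 96 = 2^5 · 3.
Divisors of 96: 1, 2, 3, 4, 6, 8, 12, 16, 24, 32, 48, 96.
Compute 22^d (mod 119) for the divisors d until we hit 1:
22^1 ≡ 22 (mod 119)
22^2 ≡ 8 (mod 119)
22^3 ≡ 57 (mod 119)
22^4 ≡ 64 (mod 119)
22^6 ≡ 36 (mod 119)
22^8 ≡ 50 (mod 119)
22^12 ≡ 106 (mod 119)
22^16 ≡ 1 (mod 119) ✓
Thus |⟨22⟩| = ord(22) = 16.
[(Z/119Z)^× : ⟨22⟩] = 96/16 = 6.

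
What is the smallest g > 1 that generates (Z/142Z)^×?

φ(142) = φ(2)·φ(71) = 1·70 = 70 = 2 · 5 · 7.
Test candidates g = 2, 3, … against the prime factors q ∈ {2, 5, 7} of φ(142): g is a generator iff g^(70/q) ≢ 1 for every such q.
g = 2: gcd(2, 142) = 2 > 1, not a unit — skip.
g = 3: 3^35 ≡ 1 — hits 1, so not a primitive root.
g = 4: gcd(4, 142) = 2 > 1, not a unit — skip.
g = 5: 5^35 ≡ 1 — hits 1, so not a primitive root.
g = 6: gcd(6, 142) = 2 > 1, not a unit — skip.
g = 7: 7^35 ≡ 141; 7^14 ≡ 125; 7^10 ≡ 45 — none is 1, so 7 is a primitive root.
Hence the least primitive root of 142 is 7.

7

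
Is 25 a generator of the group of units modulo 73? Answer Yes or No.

φ(73) = 73 − 1 = 72 = 2^3 · 3^2.
Test 25^(72/q) mod 73 for each prime factor q of 72:
25^36 ≡ 1 (mod 73)  [q = 2: ≡ 1 ✗]
25^24 ≡ 64 (mod 73)  [q = 3: ≢ 1 ✓]
25^36 ≡ 1 shows ord(25) | 36, strictly less than φ(73); not a primitive root.

No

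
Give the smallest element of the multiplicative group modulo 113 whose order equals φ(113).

φ(113) = 113 − 1 = 112 = 2^4 · 7.
Test candidates g = 2, 3, … against the prime factors q ∈ {2, 7} of φ(113): g is a generator iff g^(112/q) ≢ 1 for every such q.
g = 2: 2^56 ≡ 1 — hits 1, so not a primitive root.
g = 3: 3^56 ≡ 112; 3^16 ≡ 49 — none is 1, so 3 is a primitive root.
So 3 is the smallest generator of (Z/113Z)^×.

3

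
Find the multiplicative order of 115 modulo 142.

70

By Lagrange's theorem, ord_142(115) divides φ(142) = φ(2)·φ(71) = 1·70 = 70 = 2 · 5 · 7.
Divisors of 70: 1, 2, 5, 7, 10, 14, 35, 70.
Test each divisor d:
115^1 ≡ 115 (mod 142)
115^2 ≡ 19 (mod 142)
115^5 ≡ 51 (mod 142)
115^7 ≡ 117 (mod 142)
115^10 ≡ 45 (mod 142)
115^14 ≡ 57 (mod 142)
115^35 ≡ 141 (mod 142)
115^70 ≡ 1 (mod 142) ✓
Therefore the multiplicative order of 115 modulo 142 is 70.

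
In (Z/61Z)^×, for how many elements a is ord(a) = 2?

1

φ(61) = 61 − 1 = 60 = 2^2 · 3 · 5.
(Z/61Z)^× is cyclic (|G| = 60); a cyclic group of order m has exactly φ(d) elements of each order d | m, and none otherwise.
2 | 60, and φ(2) = 2 − 1 = 1.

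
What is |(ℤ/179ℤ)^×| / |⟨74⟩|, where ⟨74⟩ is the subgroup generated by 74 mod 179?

2

Since 74 ∈ (Z/179Z)^×, its order divides φ(179) = 179 − 1 = 178 = 2 · 89.
Divisors of 178: 1, 2, 89, 178.
Test each divisor d:
74^1 ≡ 74 (mod 179)
74^2 ≡ 106 (mod 179)
74^89 ≡ 1 (mod 179) ✓
The order of 74 is 89, so the subgroup it generates has 89 elements.
Index = |(Z/179Z)^×| / |⟨74⟩| = 178 / 89 = 2.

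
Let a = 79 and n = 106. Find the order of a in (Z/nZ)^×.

52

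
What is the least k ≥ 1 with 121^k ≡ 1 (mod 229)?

By Lagrange's theorem, ord_229(121) divides φ(229) = 229 − 1 = 228 = 2^2 · 3 · 19.
Divisors of 228: 1, 2, 3, 4, 6, 12, 19, 38, 57, 76, 114, 228.
Check 121^d mod 229 for each divisor in increasing order:
121^1 ≡ 121 (mod 229)
121^2 ≡ 214 (mod 229)
121^3 ≡ 17 (mod 229)
121^4 ≡ 225 (mod 229)
121^6 ≡ 60 (mod 229)
121^12 ≡ 165 (mod 229)
121^19 ≡ 1 (mod 229) ✓
Hence ord(121) = 19.

19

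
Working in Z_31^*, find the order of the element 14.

15

By Lagrange's theorem, ord_31(14) divides φ(31) = 31 − 1 = 30 = 2 · 3 · 5.
Divisors of 30: 1, 2, 3, 5, 6, 10, 15, 30.
Check 14^d mod 31 for each divisor in increasing order:
14^1 ≡ 14
14^2 ≡ 10
14^3 ≡ 16
14^5 ≡ 5
14^6 ≡ 8
14^10 ≡ 25
14^15 ≡ 1
Hence ord(14) = 15.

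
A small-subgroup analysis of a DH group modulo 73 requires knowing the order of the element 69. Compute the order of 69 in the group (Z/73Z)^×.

18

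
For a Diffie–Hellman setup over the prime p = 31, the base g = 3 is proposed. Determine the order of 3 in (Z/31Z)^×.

ord(3) | φ(31) = 31 − 1 = 30 = 2 · 3 · 5.
Divisors of 30: 1, 2, 3, 5, 6, 10, 15, 30.
Compute 3^d (mod 31) for the divisors d until we hit 1:
3^1 ≡ 3 (mod 31)
3^2 ≡ 9 (mod 31)
3^3 ≡ 27 (mod 31)
3^5 ≡ 26 (mod 31)
3^6 ≡ 16 (mod 31)
3^10 ≡ 25 (mod 31)
3^15 ≡ 30 (mod 31)
3^30 ≡ 1 (mod 31) ✓
Hence ord(3) = 30.

30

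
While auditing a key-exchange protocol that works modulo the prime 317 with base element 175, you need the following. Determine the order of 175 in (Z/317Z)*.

The order of 175 must divide φ(317) = 317 − 1 = 316 = 2^2 · 79.
Divisors of 316: 1, 2, 4, 79, 158, 316.
Compute 175^d (mod 317) for the divisors d until we hit 1:
175^1 ≡ 175 (mod 317)
175^2 ≡ 193 (mod 317)
175^4 ≡ 160 (mod 317)
175^79 ≡ 1 (mod 317) ✓
Therefore the multiplicative order of 175 modulo 317 is 79.

79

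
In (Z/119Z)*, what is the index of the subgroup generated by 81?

8

ord(81) | φ(119) = φ(7·17) = (7−1)·(17−1) = 6·16 = 96 = 2^5 · 3.
Divisors of 96: 1, 2, 3, 4, 6, 8, 12, 16, 24, 32, 48, 96.
Evaluate successive powers at the divisors of 96:
81^1 ≡ 81 (mod 119)
81^2 ≡ 16 (mod 119)
81^3 ≡ 106 (mod 119)
81^4 ≡ 18 (mod 119)
81^6 ≡ 50 (mod 119)
81^8 ≡ 86 (mod 119)
81^12 ≡ 1 (mod 119) ✓
So ord_119(81) = 12, hence |⟨81⟩| = 12.
The index is φ(119) / ord(81) = 96 / 12 = 8.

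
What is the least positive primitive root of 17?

3

φ(17) = 17 − 1 = 16 = 2^4.
g is a primitive root iff g^(16/q) ≢ 1 (mod 17) for each prime q ∈ {2}.
g = 2: 2^8 ≡ 1 — hits 1, so not a primitive root.
g = 3: 3^8 ≡ 16 — none is 1, so 3 is a primitive root.
The smallest primitive root modulo 17 is 3.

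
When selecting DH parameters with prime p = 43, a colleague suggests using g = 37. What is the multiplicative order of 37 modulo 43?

6

ord(37) | φ(43) = 43 − 1 = 42 = 2 · 3 · 7.
Divisors of 42: 1, 2, 3, 6, 7, 14, 21, 42.
Check 37^d mod 43 for each divisor in increasing order:
37^1 ≡ 37 (mod 43)
37^2 ≡ 36 (mod 43)
37^3 ≡ 42 (mod 43)
37^6 ≡ 1 (mod 43) ✓
Therefore the multiplicative order of 37 modulo 43 is 6.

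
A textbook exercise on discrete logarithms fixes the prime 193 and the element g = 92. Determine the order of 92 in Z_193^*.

Since 92 ∈ (Z/193Z)^×, its order divides φ(193) = 193 − 1 = 192 = 2^6 · 3.
Divisors of 192: 1, 2, 3, 4, 6, 8, 12, 16, 24, 32, 48, 64, 96, 192.
Test each divisor d:
92^1 ≡ 92 (mod 193)
92^2 ≡ 165 (mod 193)
92^3 ≡ 126 (mod 193)
92^4 ≡ 12 (mod 193)
92^6 ≡ 50 (mod 193)
92^8 ≡ 144 (mod 193)
92^12 ≡ 184 (mod 193)
92^16 ≡ 85 (mod 193)
92^24 ≡ 81 (mod 193)
92^32 ≡ 84 (mod 193)
92^48 ≡ 192 (mod 193)
92^64 ≡ 108 (mod 193)
92^96 ≡ 1 (mod 193) ✓
Hence ord(92) = 96.

96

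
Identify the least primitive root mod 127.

3

φ(127) = 127 − 1 = 126 = 2 · 3^2 · 7.
g is a primitive root iff g^(126/q) ≢ 1 (mod 127) for each prime q ∈ {2, 3, 7}.
g = 2: 2^63 ≡ 1 — hits 1, so not a primitive root.
g = 3: 3^63 ≡ 126; 3^42 ≡ 107; 3^18 ≡ 4 — none is 1, so 3 is a primitive root.
Hence the least primitive root of 127 is 3.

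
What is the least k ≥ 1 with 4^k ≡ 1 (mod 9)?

3

By Lagrange's theorem, ord_9(4) divides φ(9) = φ(3^2) = 3·(3−1) = 6 = 2 · 3.
Divisors of 6: 1, 2, 3, 6.
Evaluate successive powers at the divisors of 6:
4^1 ≡ 4 (mod 9)
4^2 ≡ 7 (mod 9)
4^3 ≡ 1 (mod 9) ✓
Hence ord(4) = 3.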